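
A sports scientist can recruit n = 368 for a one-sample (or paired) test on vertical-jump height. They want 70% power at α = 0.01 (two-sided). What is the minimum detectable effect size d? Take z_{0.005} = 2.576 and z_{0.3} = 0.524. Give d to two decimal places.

d_min ≈ 0.16

For a single sample (or paired design) of n = 368: d_min = (z_{α/2} + z_β)/√n.
z-sum = 2.576 + 0.524 = 3.100.
d_min = 3.100 / √368 = 3.100 / 19.183 = 0.162.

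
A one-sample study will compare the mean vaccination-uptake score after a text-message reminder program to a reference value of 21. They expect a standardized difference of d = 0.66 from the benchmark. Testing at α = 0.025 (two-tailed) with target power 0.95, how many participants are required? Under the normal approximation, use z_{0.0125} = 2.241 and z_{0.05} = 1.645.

For a one-sample test: n = ((z_{α/2} + z_β) / d)².
z_{α/2} + z_β = 2.241 + 1.645 = 3.886.
n = (3.886 / 0.66)² = 5.888² = 34.67.
Round up.

n = 35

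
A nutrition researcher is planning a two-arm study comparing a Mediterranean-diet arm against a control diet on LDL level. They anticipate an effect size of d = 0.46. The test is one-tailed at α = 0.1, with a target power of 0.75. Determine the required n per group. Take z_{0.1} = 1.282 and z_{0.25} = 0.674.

n = 37 per group

For two independent groups with equal n: n = 2·((z_{α} + z_β) / d)².
z_{α} + z_β = 1.282 + 0.674 = 1.956.
n = 2 × (1.956 / 0.46)² = 2 × 4.252² = 2 × 18.08 = 36.2.
Round up to the next whole participant.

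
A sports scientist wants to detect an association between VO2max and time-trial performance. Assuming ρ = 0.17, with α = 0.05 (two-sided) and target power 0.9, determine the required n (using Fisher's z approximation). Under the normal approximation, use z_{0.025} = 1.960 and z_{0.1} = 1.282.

Fisher's z: C = ½·ln((1+r)/(1−r)) = ½·ln(1.4096) = 0.1717.
n = ((z_{α/2} + z_β)/C)² + 3.
(1.960 + 1.282) / 0.1717 = 3.242 / 0.1717 = 18.882.
n = 18.882² + 3 = 356.52 + 3 = 359.5.
Round up.

n = 360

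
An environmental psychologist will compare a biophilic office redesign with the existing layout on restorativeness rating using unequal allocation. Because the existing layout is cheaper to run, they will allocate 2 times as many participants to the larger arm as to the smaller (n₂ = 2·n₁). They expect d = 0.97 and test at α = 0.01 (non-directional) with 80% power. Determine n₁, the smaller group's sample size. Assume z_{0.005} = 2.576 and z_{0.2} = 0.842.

With allocation ratio k = n₂/n₁ = 2, Var(x̄₁−x̄₂) = σ²(1/n₁ + 1/(k·n₁)) = σ²·(k+1)/(k·n₁).
So n₁ = (1 + 1/k)·((z_{α/2} + z_β)/d)² = 1.500 × (3.418/0.97)².
n₁ = 1.500 × 12.42 = 18.6.
Round up: n₁ = 19, giving n₂ = 2 × 19 = 38.

n₁ = 19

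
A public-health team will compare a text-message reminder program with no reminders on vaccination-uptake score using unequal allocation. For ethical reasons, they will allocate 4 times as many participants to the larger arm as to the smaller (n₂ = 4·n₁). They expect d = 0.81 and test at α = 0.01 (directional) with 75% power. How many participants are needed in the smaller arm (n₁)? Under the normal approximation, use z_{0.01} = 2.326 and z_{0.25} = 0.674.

With allocation ratio k = n₂/n₁ = 4, Var(x̄₁−x̄₂) = σ²(1/n₁ + 1/(k·n₁)) = σ²·(k+1)/(k·n₁).
So n₁ = (1 + 1/k)·((z_{α} + z_β)/d)² = 1.250 × (3.000/0.81)².
n₁ = 1.250 × 13.72 = 17.1.
Round up: n₁ = 18, giving n₂ = 4 × 18 = 72.

n₁ = 18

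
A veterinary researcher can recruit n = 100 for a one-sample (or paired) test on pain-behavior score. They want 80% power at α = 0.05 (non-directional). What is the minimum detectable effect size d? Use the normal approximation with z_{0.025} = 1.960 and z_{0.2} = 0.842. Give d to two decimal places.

d_min ≈ 0.28

For a single sample (or paired design) of n = 100: d_min = (z_{α/2} + z_β)/√n.
z-sum = 1.960 + 0.842 = 2.802.
d_min = 2.802 / √100 = 2.802 / 10.000 = 0.280.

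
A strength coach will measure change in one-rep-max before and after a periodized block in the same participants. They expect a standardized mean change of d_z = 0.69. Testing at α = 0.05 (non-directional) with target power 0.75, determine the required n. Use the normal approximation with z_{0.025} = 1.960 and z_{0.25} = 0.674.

For a paired (one-sample on differences) test: n = ((z_{α/2} + z_β) / d)².
z_{α/2} + z_β = 1.960 + 0.674 = 2.634.
n = (2.634 / 0.69)² = 3.817² = 14.57.
Round up.

n = 15 pairs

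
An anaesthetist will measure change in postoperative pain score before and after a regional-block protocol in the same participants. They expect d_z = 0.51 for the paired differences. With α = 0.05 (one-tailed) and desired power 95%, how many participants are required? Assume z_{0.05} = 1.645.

n = 42 pairs

For a paired (one-sample on differences) test: n = ((z_{α} + z_β) / d)².
z_{α} + z_β = 1.645 + 1.645 = 3.290.
n = (3.290 / 0.51)² = 6.451² = 41.62.
Round up.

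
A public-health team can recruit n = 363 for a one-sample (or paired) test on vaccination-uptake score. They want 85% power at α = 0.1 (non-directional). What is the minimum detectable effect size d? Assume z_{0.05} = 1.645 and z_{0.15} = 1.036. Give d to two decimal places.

d_min ≈ 0.14

For a single sample (or paired design) of n = 363: d_min = (z_{α/2} + z_β)/√n.
z-sum = 1.645 + 1.036 = 2.681.
d_min = 2.681 / √363 = 2.681 / 19.053 = 0.141.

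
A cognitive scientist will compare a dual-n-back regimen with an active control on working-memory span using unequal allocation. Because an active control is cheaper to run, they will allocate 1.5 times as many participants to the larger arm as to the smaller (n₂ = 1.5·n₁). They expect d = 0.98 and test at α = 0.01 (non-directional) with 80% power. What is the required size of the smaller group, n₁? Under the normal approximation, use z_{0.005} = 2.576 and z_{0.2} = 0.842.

With allocation ratio k = n₂/n₁ = 1.5, Var(x̄₁−x̄₂) = σ²(1/n₁ + 1/(k·n₁)) = σ²·(k+1)/(k·n₁).
So n₁ = (1 + 1/k)·((z_{α/2} + z_β)/d)² = 1.667 × (3.418/0.98)².
n₁ = 1.667 × 12.16 = 20.3.
Round up: n₁ = 21, giving n₂ = ⌈1.5 × 21⌉ = ⌈31.5⌉ = 32.

n₁ = 21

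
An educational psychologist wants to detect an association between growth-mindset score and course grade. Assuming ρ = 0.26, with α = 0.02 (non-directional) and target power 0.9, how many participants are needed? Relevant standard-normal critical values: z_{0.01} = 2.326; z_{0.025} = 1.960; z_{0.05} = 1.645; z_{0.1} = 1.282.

n = 187

Fisher's z: C = ½·ln((1+r)/(1−r)) = ½·ln(1.7027) = 0.2661.
n = ((z_{α/2} + z_β)/C)² + 3.
(2.326 + 1.282) / 0.2661 = 3.608 / 0.2661 = 13.559.
n = 13.559² + 3 = 183.84 + 3 = 186.8.
Round up.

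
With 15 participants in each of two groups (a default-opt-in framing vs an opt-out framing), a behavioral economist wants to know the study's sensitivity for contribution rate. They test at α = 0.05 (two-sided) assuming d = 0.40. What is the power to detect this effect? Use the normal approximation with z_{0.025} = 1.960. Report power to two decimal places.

For two equal groups, power = Φ(d·√(n/2) − z_{α/2}).
d·√(n/2) = 0.40 × √(15/2) = 0.40 × 2.739 = 1.095.
z_β = 1.095 − 1.960 = -0.865.
Power = Φ(-0.865) = 0.194.

power ≈ 0.19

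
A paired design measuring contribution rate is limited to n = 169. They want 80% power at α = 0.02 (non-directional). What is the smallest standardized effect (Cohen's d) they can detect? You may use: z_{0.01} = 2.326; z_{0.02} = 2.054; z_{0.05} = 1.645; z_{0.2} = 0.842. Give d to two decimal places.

For a single sample (or paired design) of n = 169: d_min = (z_{α/2} + z_β)/√n.
z-sum = 2.326 + 0.842 = 3.168.
d_min = 3.168 / √169 = 3.168 / 13.000 = 0.244.

d_min ≈ 0.24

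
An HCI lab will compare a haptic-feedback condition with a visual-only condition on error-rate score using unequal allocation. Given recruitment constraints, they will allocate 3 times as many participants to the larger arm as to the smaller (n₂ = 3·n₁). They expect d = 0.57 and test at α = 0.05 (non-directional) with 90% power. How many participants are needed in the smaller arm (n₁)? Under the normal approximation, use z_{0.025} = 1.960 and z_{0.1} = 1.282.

With allocation ratio k = n₂/n₁ = 3, Var(x̄₁−x̄₂) = σ²(1/n₁ + 1/(k·n₁)) = σ²·(k+1)/(k·n₁).
So n₁ = (1 + 1/k)·((z_{α/2} + z_β)/d)² = 1.333 × (3.242/0.57)².
n₁ = 1.333 × 32.35 = 43.1.
Round up: n₁ = 44, giving n₂ = 3 × 44 = 132.

n₁ = 44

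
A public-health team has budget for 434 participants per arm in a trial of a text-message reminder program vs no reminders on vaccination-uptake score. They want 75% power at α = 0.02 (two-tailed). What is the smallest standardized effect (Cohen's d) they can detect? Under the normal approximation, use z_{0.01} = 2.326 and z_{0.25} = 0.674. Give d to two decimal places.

For two independent groups of n = 434 each: d_min = (z_{α/2} + z_β)·√(2/n).
z-sum = 2.326 + 0.674 = 3.000.
d_min = 3.000 × √(2/434) = 3.000 × 0.0679 = 0.204.

d_min ≈ 0.20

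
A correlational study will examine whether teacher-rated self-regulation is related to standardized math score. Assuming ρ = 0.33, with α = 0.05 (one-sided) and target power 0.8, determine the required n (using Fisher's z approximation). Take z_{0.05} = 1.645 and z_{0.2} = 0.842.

n = 56

Fisher's z: C = ½·ln((1+r)/(1−r)) = ½·ln(1.9851) = 0.3428.
n = ((z_{α} + z_β)/C)² + 3.
(1.645 + 0.842) / 0.3428 = 2.487 / 0.3428 = 7.255.
n = 7.255² + 3 = 52.63 + 3 = 55.6.
Round up.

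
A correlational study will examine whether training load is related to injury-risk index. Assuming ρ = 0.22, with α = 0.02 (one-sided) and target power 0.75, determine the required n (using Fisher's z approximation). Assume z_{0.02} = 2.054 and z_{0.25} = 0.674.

n = 152

Fisher's z: C = ½·ln((1+r)/(1−r)) = ½·ln(1.5641) = 0.2237.
n = ((z_{α} + z_β)/C)² + 3.
(2.054 + 0.674) / 0.2237 = 2.728 / 0.2237 = 12.195.
n = 12.195² + 3 = 148.72 + 3 = 151.7.
Round up.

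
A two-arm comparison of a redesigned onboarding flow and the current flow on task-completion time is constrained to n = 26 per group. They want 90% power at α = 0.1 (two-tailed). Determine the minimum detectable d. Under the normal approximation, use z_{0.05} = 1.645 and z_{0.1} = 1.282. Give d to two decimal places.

d_min ≈ 0.81

For two independent groups of n = 26 each: d_min = (z_{α/2} + z_β)·√(2/n).
z-sum = 1.645 + 1.282 = 2.927.
d_min = 2.927 × √(2/26) = 2.927 × 0.2774 = 0.812.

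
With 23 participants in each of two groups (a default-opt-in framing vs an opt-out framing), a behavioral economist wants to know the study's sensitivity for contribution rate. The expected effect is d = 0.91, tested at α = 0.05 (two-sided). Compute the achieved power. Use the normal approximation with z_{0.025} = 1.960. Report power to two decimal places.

For two equal groups, power = Φ(d·√(n/2) − z_{α/2}).
d·√(n/2) = 0.91 × √(23/2) = 0.91 × 3.391 = 3.086.
z_β = 3.086 − 1.960 = 1.126.
Power = Φ(1.126) = 0.870.

power ≈ 0.87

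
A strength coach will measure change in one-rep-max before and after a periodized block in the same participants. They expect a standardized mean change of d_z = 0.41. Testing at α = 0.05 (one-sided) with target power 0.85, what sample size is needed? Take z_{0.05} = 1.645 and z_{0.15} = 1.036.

For a paired (one-sample on differences) test: n = ((z_{α} + z_β) / d)².
z_{α} + z_β = 1.645 + 1.036 = 2.681.
n = (2.681 / 0.41)² = 6.539² = 42.76.
Round up.

n = 43 pairs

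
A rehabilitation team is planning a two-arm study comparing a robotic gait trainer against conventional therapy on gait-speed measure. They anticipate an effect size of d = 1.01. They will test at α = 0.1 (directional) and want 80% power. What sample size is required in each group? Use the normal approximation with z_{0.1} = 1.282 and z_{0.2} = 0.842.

For two independent groups with equal n: n = 2·((z_{α} + z_β) / d)².
z_{α} + z_β = 1.282 + 0.842 = 2.124.
n = 2 × (2.124 / 1.01)² = 2 × 2.103² = 2 × 4.42 = 8.8.
Round up to the next whole participant.

n = 9 per group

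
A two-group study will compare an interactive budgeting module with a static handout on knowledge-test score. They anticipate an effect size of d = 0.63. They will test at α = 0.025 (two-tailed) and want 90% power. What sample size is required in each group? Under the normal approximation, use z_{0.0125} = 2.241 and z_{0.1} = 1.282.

n = 63 per group

For two independent groups with equal n: n = 2·((z_{α/2} + z_β) / d)².
z_{α/2} + z_β = 2.241 + 1.282 = 3.523.
n = 2 × (3.523 / 0.63)² = 2 × 5.592² = 2 × 31.27 = 62.5.
Round up to the next whole participant.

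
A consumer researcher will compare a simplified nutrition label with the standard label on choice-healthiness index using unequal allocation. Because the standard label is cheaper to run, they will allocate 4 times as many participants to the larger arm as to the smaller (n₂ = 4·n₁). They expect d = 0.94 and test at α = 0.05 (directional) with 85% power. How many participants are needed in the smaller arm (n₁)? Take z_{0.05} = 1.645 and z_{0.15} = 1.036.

n₁ = 11

With allocation ratio k = n₂/n₁ = 4, Var(x̄₁−x̄₂) = σ²(1/n₁ + 1/(k·n₁)) = σ²·(k+1)/(k·n₁).
So n₁ = (1 + 1/k)·((z_{α} + z_β)/d)² = 1.250 × (2.681/0.94)².
n₁ = 1.250 × 8.13 = 10.2.
Round up: n₁ = 11, giving n₂ = 4 × 11 = 44.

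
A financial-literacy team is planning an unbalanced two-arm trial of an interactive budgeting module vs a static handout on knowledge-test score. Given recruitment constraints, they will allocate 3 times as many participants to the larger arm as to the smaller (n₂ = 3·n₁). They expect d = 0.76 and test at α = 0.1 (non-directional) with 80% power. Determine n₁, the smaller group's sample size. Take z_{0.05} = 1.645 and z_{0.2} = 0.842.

With allocation ratio k = n₂/n₁ = 3, Var(x̄₁−x̄₂) = σ²(1/n₁ + 1/(k·n₁)) = σ²·(k+1)/(k·n₁).
So n₁ = (1 + 1/k)·((z_{α/2} + z_β)/d)² = 1.333 × (2.487/0.76)².
n₁ = 1.333 × 10.71 = 14.3.
Round up: n₁ = 15, giving n₂ = 3 × 15 = 45.

n₁ = 15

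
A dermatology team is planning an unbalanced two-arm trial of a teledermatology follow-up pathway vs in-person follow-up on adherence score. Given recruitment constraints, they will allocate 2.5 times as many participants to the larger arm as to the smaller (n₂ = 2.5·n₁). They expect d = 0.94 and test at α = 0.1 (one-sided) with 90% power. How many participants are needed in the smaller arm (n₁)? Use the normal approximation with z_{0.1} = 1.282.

n₁ = 11

With allocation ratio k = n₂/n₁ = 2.5, Var(x̄₁−x̄₂) = σ²(1/n₁ + 1/(k·n₁)) = σ²·(k+1)/(k·n₁).
So n₁ = (1 + 1/k)·((z_{α} + z_β)/d)² = 1.400 × (2.564/0.94)².
n₁ = 1.400 × 7.44 = 10.4.
Round up: n₁ = 11, giving n₂ = ⌈2.5 × 11⌉ = ⌈27.5⌉ = 28.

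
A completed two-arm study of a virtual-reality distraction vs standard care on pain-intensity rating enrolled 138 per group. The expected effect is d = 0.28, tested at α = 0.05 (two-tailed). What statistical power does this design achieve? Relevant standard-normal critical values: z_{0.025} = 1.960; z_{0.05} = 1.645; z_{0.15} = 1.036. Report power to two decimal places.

power ≈ 0.64

For two equal groups, power = Φ(d·√(n/2) − z_{α/2}).
d·√(n/2) = 0.28 × √(138/2) = 0.28 × 8.307 = 2.326.
z_β = 2.326 − 1.960 = 0.366.
Power = Φ(0.366) = 0.643.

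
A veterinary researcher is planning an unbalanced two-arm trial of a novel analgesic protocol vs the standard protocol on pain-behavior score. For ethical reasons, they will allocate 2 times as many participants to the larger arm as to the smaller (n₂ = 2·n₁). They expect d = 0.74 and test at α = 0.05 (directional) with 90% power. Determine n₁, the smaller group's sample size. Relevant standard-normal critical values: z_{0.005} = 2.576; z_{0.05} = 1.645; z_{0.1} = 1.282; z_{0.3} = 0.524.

With allocation ratio k = n₂/n₁ = 2, Var(x̄₁−x̄₂) = σ²(1/n₁ + 1/(k·n₁)) = σ²·(k+1)/(k·n₁).
So n₁ = (1 + 1/k)·((z_{α} + z_β)/d)² = 1.500 × (2.927/0.74)².
n₁ = 1.500 × 15.65 = 23.5.
Round up: n₁ = 24, giving n₂ = 2 × 24 = 48.

n₁ = 24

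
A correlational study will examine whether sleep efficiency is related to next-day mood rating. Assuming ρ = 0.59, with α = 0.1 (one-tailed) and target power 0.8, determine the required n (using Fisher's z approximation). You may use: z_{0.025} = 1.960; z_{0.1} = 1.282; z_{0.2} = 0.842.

Fisher's z: C = ½·ln((1+r)/(1−r)) = ½·ln(3.8780) = 0.6777.
n = ((z_{α} + z_β)/C)² + 3.
(1.282 + 0.842) / 0.6777 = 2.124 / 0.6777 = 3.134.
n = 3.134² + 3 = 9.82 + 3 = 12.8.
Round up.

n = 13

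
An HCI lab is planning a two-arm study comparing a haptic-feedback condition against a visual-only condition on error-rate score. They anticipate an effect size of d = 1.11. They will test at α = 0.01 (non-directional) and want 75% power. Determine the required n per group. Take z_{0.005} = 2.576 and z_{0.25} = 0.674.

n = 18 per group

For two independent groups with equal n: n = 2·((z_{α/2} + z_β) / d)².
z_{α/2} + z_β = 2.576 + 0.674 = 3.250.
n = 2 × (3.250 / 1.11)² = 2 × 2.928² = 2 × 8.57 = 17.1.
Round up to the next whole participant.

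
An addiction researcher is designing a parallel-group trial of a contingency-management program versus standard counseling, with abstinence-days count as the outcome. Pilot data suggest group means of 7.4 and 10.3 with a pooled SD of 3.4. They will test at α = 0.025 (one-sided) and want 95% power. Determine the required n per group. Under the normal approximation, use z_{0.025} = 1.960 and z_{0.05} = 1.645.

Cohen's d = |M₁ − M₂| / SD_pooled = |7.4 − 10.3| / 3.4 = 2.9 / 3.4 = 0.853.
For two independent groups with equal n: n = 2·((z_{α} + z_β) / d)².
z_{α} + z_β = 1.960 + 1.645 = 3.605.
n = 2 × (3.605 / 0.853)² = 2 × 4.226² = 2 × 17.86 = 35.7.
Round up to the next whole participant.

n = 36 per group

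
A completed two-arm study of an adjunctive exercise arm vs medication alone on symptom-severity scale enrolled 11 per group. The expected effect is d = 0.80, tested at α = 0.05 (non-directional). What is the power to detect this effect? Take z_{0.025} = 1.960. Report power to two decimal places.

power ≈ 0.47

For two equal groups, power = Φ(d·√(n/2) − z_{α/2}).
d·√(n/2) = 0.80 × √(11/2) = 0.80 × 2.345 = 1.876.
z_β = 1.876 − 1.960 = -0.084.
Power = Φ(-0.084) = 0.467.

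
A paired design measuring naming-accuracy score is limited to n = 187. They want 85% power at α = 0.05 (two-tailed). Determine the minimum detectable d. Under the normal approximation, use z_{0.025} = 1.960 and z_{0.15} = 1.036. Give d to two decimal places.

For a single sample (or paired design) of n = 187: d_min = (z_{α/2} + z_β)/√n.
z-sum = 1.960 + 1.036 = 2.996.
d_min = 2.996 / √187 = 2.996 / 13.675 = 0.219.

d_min ≈ 0.22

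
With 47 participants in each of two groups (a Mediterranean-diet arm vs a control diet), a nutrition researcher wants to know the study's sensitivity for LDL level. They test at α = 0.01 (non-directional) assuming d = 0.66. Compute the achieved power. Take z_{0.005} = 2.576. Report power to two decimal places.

power ≈ 0.73

For two equal groups, power = Φ(d·√(n/2) − z_{α/2}).
d·√(n/2) = 0.66 × √(47/2) = 0.66 × 4.848 = 3.199.
z_β = 3.199 − 2.576 = 0.623.
Power = Φ(0.623) = 0.734.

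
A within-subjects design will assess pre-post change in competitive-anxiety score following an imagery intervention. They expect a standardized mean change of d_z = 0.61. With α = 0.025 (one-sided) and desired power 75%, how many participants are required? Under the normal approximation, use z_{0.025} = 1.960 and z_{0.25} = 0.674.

For a paired (one-sample on differences) test: n = ((z_{α} + z_β) / d)².
z_{α} + z_β = 1.960 + 0.674 = 2.634.
n = (2.634 / 0.61)² = 4.318² = 18.65.
Round up.

n = 19 pairs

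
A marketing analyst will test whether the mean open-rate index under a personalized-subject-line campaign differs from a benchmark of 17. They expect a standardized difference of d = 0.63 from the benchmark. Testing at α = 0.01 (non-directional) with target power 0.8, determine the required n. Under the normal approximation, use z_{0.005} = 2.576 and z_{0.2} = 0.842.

For a one-sample test: n = ((z_{α/2} + z_β) / d)².
z_{α/2} + z_β = 2.576 + 0.842 = 3.418.
n = (3.418 / 0.63)² = 5.425² = 29.43.
Round up.

n = 30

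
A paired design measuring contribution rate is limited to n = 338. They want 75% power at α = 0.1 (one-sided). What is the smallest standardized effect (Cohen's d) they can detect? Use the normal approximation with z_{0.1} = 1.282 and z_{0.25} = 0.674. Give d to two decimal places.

For a single sample (or paired design) of n = 338: d_min = (z_{α} + z_β)/√n.
z-sum = 1.282 + 0.674 = 1.956.
d_min = 1.956 / √338 = 1.956 / 18.385 = 0.106.

d_min ≈ 0.11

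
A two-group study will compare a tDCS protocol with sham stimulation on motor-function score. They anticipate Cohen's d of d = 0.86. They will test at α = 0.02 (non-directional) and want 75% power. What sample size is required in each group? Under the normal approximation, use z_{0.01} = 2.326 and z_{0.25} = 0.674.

For two independent groups with equal n: n = 2·((z_{α/2} + z_β) / d)².
z_{α/2} + z_β = 2.326 + 0.674 = 3.000.
n = 2 × (3.000 / 0.86)² = 2 × 3.488² = 2 × 12.17 = 24.3.
Round up to the next whole participant.

n = 25 per group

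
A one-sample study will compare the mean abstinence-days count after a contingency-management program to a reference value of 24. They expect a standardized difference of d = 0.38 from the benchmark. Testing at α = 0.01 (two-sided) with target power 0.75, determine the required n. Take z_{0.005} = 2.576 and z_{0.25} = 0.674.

n = 74

For a one-sample test: n = ((z_{α/2} + z_β) / d)².
z_{α/2} + z_β = 2.576 + 0.674 = 3.250.
n = (3.250 / 0.38)² = 8.553² = 73.15.
Round up.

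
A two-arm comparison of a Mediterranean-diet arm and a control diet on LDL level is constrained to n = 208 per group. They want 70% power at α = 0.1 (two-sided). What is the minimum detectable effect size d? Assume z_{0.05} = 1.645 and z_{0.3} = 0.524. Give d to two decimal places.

d_min ≈ 0.21

For two independent groups of n = 208 each: d_min = (z_{α/2} + z_β)·√(2/n).
z-sum = 1.645 + 0.524 = 2.169.
d_min = 2.169 × √(2/208) = 2.169 × 0.0981 = 0.213.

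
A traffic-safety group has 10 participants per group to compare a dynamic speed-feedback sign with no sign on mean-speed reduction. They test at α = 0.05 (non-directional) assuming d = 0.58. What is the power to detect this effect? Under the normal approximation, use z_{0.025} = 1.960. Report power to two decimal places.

For two equal groups, power = Φ(d·√(n/2) − z_{α/2}).
d·√(n/2) = 0.58 × √(10/2) = 0.58 × 2.236 = 1.297.
z_β = 1.297 − 1.960 = -0.663.
Power = Φ(-0.663) = 0.254.

power ≈ 0.25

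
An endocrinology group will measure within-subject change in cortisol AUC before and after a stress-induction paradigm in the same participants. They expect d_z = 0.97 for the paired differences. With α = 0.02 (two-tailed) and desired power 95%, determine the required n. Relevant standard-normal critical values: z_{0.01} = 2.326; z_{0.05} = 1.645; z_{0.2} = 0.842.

n = 17 pairs

For a paired (one-sample on differences) test: n = ((z_{α/2} + z_β) / d)².
z_{α/2} + z_β = 2.326 + 1.645 = 3.971.
n = (3.971 / 0.97)² = 4.094² = 16.76.
Round up.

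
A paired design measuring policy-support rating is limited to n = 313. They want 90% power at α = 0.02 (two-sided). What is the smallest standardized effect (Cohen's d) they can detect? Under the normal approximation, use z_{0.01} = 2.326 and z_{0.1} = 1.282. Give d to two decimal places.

For a single sample (or paired design) of n = 313: d_min = (z_{α/2} + z_β)/√n.
z-sum = 2.326 + 1.282 = 3.608.
d_min = 3.608 / √313 = 3.608 / 17.692 = 0.204.

d_min ≈ 0.20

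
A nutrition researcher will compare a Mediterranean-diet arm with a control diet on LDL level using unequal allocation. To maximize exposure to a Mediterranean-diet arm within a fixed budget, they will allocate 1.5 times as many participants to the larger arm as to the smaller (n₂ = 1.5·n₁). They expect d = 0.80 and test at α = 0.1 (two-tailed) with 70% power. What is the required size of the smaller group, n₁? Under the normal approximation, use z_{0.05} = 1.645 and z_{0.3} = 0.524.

With allocation ratio k = n₂/n₁ = 1.5, Var(x̄₁−x̄₂) = σ²(1/n₁ + 1/(k·n₁)) = σ²·(k+1)/(k·n₁).
So n₁ = (1 + 1/k)·((z_{α/2} + z_β)/d)² = 1.667 × (2.169/0.80)².
n₁ = 1.667 × 7.35 = 12.3.
Round up: n₁ = 13, giving n₂ = ⌈1.5 × 13⌉ = ⌈19.5⌉ = 20.

n₁ = 13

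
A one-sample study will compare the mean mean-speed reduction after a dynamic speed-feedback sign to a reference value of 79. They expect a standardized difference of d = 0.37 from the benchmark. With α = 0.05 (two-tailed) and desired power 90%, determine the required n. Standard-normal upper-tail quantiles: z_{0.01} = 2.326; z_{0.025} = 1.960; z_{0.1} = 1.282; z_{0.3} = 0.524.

n = 77

For a one-sample test: n = ((z_{α/2} + z_β) / d)².
z_{α/2} + z_β = 1.960 + 1.282 = 3.242.
n = (3.242 / 0.37)² = 8.762² = 76.78.
Round up.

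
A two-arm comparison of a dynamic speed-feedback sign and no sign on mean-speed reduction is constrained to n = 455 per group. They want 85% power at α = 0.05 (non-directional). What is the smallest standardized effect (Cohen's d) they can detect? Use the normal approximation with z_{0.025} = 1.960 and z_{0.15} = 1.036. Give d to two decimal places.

For two independent groups of n = 455 each: d_min = (z_{α/2} + z_β)·√(2/n).
z-sum = 1.960 + 1.036 = 2.996.
d_min = 2.996 × √(2/455) = 2.996 × 0.0663 = 0.199.

d_min ≈ 0.20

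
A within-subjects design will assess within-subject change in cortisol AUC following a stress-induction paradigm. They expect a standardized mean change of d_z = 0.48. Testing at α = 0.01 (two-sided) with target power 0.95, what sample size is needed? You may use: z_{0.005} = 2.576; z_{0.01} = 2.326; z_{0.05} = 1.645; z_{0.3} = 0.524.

For a paired (one-sample on differences) test: n = ((z_{α/2} + z_β) / d)².
z_{α/2} + z_β = 2.576 + 1.645 = 4.221.
n = (4.221 / 0.48)² = 8.794² = 77.33.
Round up.

n = 78 pairs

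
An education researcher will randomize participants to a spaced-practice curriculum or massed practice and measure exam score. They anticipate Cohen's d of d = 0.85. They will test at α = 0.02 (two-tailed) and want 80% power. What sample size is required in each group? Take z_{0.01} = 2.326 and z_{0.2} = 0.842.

n = 28 per group

For two independent groups with equal n: n = 2·((z_{α/2} + z_β) / d)².
z_{α/2} + z_β = 2.326 + 0.842 = 3.168.
n = 2 × (3.168 / 0.85)² = 2 × 3.727² = 2 × 13.89 = 27.8.
Round up to the next whole participant.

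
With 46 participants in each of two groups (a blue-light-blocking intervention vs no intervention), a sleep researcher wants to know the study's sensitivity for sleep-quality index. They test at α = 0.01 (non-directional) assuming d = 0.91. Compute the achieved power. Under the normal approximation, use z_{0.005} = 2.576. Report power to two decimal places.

For two equal groups, power = Φ(d·√(n/2) − z_{α/2}).
d·√(n/2) = 0.91 × √(46/2) = 0.91 × 4.796 = 4.364.
z_β = 4.364 − 2.576 = 1.788.
Power = Φ(1.788) = 0.963.

power ≈ 0.96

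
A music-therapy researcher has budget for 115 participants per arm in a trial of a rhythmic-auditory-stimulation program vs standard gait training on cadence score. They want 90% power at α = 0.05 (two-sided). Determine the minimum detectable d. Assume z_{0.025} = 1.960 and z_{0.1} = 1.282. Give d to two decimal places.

d_min ≈ 0.43

For two independent groups of n = 115 each: d_min = (z_{α/2} + z_β)·√(2/n).
z-sum = 1.960 + 1.282 = 3.242.
d_min = 3.242 × √(2/115) = 3.242 × 0.1319 = 0.428.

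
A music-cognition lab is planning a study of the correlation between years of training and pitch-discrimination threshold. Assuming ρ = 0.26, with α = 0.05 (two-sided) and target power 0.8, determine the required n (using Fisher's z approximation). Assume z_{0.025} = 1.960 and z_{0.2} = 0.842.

Fisher's z: C = ½·ln((1+r)/(1−r)) = ½·ln(1.7027) = 0.2661.
n = ((z_{α/2} + z_β)/C)² + 3.
(1.960 + 0.842) / 0.2661 = 2.802 / 0.2661 = 10.530.
n = 10.530² + 3 = 110.88 + 3 = 113.9.
Round up.

n = 114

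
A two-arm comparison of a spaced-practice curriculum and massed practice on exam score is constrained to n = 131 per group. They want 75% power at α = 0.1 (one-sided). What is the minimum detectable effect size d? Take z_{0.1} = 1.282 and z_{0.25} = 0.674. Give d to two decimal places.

For two independent groups of n = 131 each: d_min = (z_{α} + z_β)·√(2/n).
z-sum = 1.282 + 0.674 = 1.956.
d_min = 1.956 × √(2/131) = 1.956 × 0.1236 = 0.242.

d_min ≈ 0.24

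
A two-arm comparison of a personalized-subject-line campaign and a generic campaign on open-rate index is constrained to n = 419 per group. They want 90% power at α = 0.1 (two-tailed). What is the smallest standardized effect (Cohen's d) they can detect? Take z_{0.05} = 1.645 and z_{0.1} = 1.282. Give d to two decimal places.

d_min ≈ 0.20

For two independent groups of n = 419 each: d_min = (z_{α/2} + z_β)·√(2/n).
z-sum = 1.645 + 1.282 = 2.927.
d_min = 2.927 × √(2/419) = 2.927 × 0.0691 = 0.202.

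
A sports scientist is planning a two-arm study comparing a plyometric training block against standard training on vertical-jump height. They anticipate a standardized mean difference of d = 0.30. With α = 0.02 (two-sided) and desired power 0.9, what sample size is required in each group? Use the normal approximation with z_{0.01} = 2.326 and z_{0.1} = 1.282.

n = 290 per group

For two independent groups with equal n: n = 2·((z_{α/2} + z_β) / d)².
z_{α/2} + z_β = 2.326 + 1.282 = 3.608.
n = 2 × (3.608 / 0.30)² = 2 × 12.027² = 2 × 144.64 = 289.3.
Round up to the next whole participant.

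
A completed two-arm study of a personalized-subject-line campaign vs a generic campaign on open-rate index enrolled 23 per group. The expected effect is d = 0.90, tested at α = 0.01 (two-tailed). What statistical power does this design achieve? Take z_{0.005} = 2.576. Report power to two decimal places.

power ≈ 0.68

For two equal groups, power = Φ(d·√(n/2) − z_{α/2}).
d·√(n/2) = 0.90 × √(23/2) = 0.90 × 3.391 = 3.052.
z_β = 3.052 − 2.576 = 0.476.
Power = Φ(0.476) = 0.683.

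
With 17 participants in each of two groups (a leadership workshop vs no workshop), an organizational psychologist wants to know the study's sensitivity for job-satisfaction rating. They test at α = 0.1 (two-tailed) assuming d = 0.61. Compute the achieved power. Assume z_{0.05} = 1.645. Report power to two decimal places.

power ≈ 0.55

For two equal groups, power = Φ(d·√(n/2) − z_{α/2}).
d·√(n/2) = 0.61 × √(17/2) = 0.61 × 2.915 = 1.778.
z_β = 1.778 − 1.645 = 0.133.
Power = Φ(0.133) = 0.553.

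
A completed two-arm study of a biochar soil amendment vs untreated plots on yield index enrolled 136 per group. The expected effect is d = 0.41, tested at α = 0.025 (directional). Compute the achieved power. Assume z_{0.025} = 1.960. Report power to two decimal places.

For two equal groups, power = Φ(d·√(n/2) − z_{α}).
d·√(n/2) = 0.41 × √(136/2) = 0.41 × 8.246 = 3.381.
z_β = 3.381 − 1.960 = 1.421.
Power = Φ(1.421) = 0.922.

power ≈ 0.92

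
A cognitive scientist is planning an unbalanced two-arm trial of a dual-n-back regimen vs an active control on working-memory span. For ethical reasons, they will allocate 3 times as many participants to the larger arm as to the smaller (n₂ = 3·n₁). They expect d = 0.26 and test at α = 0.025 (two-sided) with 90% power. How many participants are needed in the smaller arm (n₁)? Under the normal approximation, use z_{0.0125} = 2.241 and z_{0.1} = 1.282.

n₁ = 245

With allocation ratio k = n₂/n₁ = 3, Var(x̄₁−x̄₂) = σ²(1/n₁ + 1/(k·n₁)) = σ²·(k+1)/(k·n₁).
So n₁ = (1 + 1/k)·((z_{α/2} + z_β)/d)² = 1.333 × (3.523/0.26)².
n₁ = 1.333 × 183.60 = 244.8.
Round up: n₁ = 245, giving n₂ = 3 × 245 = 735.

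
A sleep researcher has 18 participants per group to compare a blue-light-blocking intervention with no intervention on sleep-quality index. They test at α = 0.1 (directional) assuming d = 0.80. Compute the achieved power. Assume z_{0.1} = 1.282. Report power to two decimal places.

For two equal groups, power = Φ(d·√(n/2) − z_{α}).
d·√(n/2) = 0.80 × √(18/2) = 0.80 × 3.000 = 2.400.
z_β = 2.400 − 1.282 = 1.118.
Power = Φ(1.118) = 0.868.

power ≈ 0.87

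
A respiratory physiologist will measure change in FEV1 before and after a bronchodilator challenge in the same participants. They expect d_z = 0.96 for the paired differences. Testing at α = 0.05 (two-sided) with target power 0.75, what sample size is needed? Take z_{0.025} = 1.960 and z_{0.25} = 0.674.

For a paired (one-sample on differences) test: n = ((z_{α/2} + z_β) / d)².
z_{α/2} + z_β = 1.960 + 0.674 = 2.634.
n = (2.634 / 0.96)² = 2.744² = 7.53.
Round up.

n = 8 pairs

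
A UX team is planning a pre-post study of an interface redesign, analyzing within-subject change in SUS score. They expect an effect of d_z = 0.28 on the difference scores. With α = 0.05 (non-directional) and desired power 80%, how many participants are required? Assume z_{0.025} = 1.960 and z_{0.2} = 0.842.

For a paired (one-sample on differences) test: n = ((z_{α/2} + z_β) / d)².
z_{α/2} + z_β = 1.960 + 0.842 = 2.802.
n = (2.802 / 0.28)² = 10.007² = 100.14.
Round up.

n = 101 pairs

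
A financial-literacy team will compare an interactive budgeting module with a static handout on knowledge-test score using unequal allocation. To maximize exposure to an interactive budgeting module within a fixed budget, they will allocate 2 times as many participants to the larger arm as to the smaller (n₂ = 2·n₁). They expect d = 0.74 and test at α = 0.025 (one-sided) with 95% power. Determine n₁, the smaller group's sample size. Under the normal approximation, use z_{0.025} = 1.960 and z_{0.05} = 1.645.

With allocation ratio k = n₂/n₁ = 2, Var(x̄₁−x̄₂) = σ²(1/n₁ + 1/(k·n₁)) = σ²·(k+1)/(k·n₁).
So n₁ = (1 + 1/k)·((z_{α} + z_β)/d)² = 1.500 × (3.605/0.74)².
n₁ = 1.500 × 23.73 = 35.6.
Round up: n₁ = 36, giving n₂ = 2 × 36 = 72.

n₁ = 36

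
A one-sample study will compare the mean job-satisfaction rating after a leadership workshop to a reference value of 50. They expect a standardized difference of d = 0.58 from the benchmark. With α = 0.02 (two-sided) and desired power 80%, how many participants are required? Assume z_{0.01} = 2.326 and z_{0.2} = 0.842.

For a one-sample test: n = ((z_{α/2} + z_β) / d)².
z_{α/2} + z_β = 2.326 + 0.842 = 3.168.
n = (3.168 / 0.58)² = 5.462² = 29.83.
Round up.

n = 30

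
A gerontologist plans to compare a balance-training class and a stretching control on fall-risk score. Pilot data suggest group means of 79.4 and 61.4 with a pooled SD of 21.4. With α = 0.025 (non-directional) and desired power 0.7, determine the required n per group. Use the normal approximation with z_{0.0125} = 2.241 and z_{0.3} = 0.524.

n = 22 per group

Cohen's d = |M₁ − M₂| / SD_pooled = |79.4 − 61.4| / 21.4 = 18.0 / 21.4 = 0.841.
For two independent groups with equal n: n = 2·((z_{α/2} + z_β) / d)².
z_{α/2} + z_β = 2.241 + 0.524 = 2.765.
n = 2 × (2.765 / 0.841)² = 2 × 3.288² = 2 × 10.81 = 21.6.
Round up to the next whole participant.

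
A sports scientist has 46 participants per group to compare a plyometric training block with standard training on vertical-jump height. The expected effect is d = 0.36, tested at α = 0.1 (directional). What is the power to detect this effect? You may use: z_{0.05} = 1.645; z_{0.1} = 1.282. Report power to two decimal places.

power ≈ 0.67

For two equal groups, power = Φ(d·√(n/2) − z_{α}).
d·√(n/2) = 0.36 × √(46/2) = 0.36 × 4.796 = 1.726.
z_β = 1.726 − 1.282 = 0.444.
Power = Φ(0.444) = 0.672.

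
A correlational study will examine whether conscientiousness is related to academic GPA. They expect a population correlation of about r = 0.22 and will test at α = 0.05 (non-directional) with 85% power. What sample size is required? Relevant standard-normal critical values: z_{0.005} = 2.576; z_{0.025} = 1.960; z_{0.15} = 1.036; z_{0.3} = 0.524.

n = 183

Fisher's z: C = ½·ln((1+r)/(1−r)) = ½·ln(1.5641) = 0.2237.
n = ((z_{α/2} + z_β)/C)² + 3.
(1.960 + 1.036) / 0.2237 = 2.996 / 0.2237 = 13.393.
n = 13.393² + 3 = 179.37 + 3 = 182.4.
Round up.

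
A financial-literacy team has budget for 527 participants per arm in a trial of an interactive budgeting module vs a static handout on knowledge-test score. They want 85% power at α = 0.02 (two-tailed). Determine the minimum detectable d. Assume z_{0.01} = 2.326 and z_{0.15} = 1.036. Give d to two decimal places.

d_min ≈ 0.21

For two independent groups of n = 527 each: d_min = (z_{α/2} + z_β)·√(2/n).
z-sum = 2.326 + 1.036 = 3.362.
d_min = 3.362 × √(2/527) = 3.362 × 0.0616 = 0.207.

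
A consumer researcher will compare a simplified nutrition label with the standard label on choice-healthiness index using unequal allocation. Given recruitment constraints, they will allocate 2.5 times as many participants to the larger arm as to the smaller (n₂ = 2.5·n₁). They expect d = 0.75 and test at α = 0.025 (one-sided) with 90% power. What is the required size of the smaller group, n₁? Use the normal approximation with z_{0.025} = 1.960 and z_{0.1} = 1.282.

n₁ = 27

With allocation ratio k = n₂/n₁ = 2.5, Var(x̄₁−x̄₂) = σ²(1/n₁ + 1/(k·n₁)) = σ²·(k+1)/(k·n₁).
So n₁ = (1 + 1/k)·((z_{α} + z_β)/d)² = 1.400 × (3.242/0.75)².
n₁ = 1.400 × 18.69 = 26.2.
Round up: n₁ = 27, giving n₂ = ⌈2.5 × 27⌉ = ⌈67.5⌉ = 68.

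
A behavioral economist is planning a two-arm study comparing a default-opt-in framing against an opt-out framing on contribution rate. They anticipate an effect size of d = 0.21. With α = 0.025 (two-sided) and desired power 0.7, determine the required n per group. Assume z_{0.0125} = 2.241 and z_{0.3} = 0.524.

For two independent groups with equal n: n = 2·((z_{α/2} + z_β) / d)².
z_{α/2} + z_β = 2.241 + 0.524 = 2.765.
n = 2 × (2.765 / 0.21)² = 2 × 13.167² = 2 × 173.36 = 346.7.
Round up to the next whole participant.

n = 347 per group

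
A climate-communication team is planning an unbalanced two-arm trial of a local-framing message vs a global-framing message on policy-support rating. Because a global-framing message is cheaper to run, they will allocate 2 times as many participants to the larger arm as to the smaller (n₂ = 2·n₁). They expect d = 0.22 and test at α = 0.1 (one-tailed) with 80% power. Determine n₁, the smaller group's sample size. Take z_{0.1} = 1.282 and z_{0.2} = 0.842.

With allocation ratio k = n₂/n₁ = 2, Var(x̄₁−x̄₂) = σ²(1/n₁ + 1/(k·n₁)) = σ²·(k+1)/(k·n₁).
So n₁ = (1 + 1/k)·((z_{α} + z_β)/d)² = 1.500 × (2.124/0.22)².
n₁ = 1.500 × 93.21 = 139.8.
Round up: n₁ = 140, giving n₂ = 2 × 140 = 280.

n₁ = 140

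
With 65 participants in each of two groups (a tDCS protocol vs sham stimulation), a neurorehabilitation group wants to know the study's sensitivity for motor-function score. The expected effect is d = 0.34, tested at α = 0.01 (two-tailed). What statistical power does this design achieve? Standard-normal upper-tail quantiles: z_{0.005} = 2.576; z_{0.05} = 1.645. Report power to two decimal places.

For two equal groups, power = Φ(d·√(n/2) − z_{α/2}).
d·√(n/2) = 0.34 × √(65/2) = 0.34 × 5.701 = 1.938.
z_β = 1.938 − 2.576 = -0.638.
Power = Φ(-0.638) = 0.262.

power ≈ 0.26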